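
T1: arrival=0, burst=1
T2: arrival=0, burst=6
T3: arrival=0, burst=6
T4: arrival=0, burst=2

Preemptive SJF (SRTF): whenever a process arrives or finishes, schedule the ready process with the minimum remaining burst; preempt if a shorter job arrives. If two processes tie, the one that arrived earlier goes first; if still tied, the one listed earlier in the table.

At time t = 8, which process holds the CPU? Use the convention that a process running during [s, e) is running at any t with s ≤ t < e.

Timeline: | T1 0-1 | T4 1-3 | T2 3-9 | T3 9-15 |
Completion: T1=1  T2=9  T3=15  T4=3

T2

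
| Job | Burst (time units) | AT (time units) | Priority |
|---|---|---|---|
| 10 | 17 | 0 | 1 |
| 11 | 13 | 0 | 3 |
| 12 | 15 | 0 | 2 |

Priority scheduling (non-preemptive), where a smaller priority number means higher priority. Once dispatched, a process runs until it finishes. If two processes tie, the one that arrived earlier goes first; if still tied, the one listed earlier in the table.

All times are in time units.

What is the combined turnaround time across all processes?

Schedule: | 10 0-17 | 12 17-32 | 11 32-45 |
Completion: 10=17  11=45  12=32
Turnaround (C−A): 10=17  11=45  12=32
Turnaround = completion − arrival: 10=17, 11=45, 12=32
Total turnaround = 17 + 45 + 32 = 94

94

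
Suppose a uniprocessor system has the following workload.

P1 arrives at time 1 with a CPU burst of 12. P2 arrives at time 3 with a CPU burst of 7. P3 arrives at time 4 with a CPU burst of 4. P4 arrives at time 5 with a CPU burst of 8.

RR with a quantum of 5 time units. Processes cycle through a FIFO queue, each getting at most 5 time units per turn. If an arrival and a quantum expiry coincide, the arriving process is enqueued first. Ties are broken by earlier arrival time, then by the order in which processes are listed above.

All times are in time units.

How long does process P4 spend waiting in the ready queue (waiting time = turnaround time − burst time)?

Timeline: | idle 0-1 | P1 1-6 | P2 6-11 | P3 11-15 | P4 15-20 | P1 20-25 | P2 25-27 | P4 27-30 | P1 30-32 |
Completion: P1=32  P2=27  P3=15  P4=30
Turnaround (C−A): P1=31  P2=24  P3=11  P4=25
Waiting(P4) = turnaround − burst = 25 − 8 = 17

17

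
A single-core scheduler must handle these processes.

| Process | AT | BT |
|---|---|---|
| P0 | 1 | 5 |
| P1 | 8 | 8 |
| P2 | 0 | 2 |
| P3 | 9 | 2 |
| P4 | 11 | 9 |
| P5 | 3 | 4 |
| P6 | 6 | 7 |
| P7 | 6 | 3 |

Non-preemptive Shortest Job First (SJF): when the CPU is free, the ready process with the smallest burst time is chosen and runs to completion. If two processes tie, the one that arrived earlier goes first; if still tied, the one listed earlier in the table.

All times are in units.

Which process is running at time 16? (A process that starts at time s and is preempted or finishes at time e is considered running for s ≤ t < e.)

Schedule: | P2 0-2 | P0 2-7 | P7 7-10 | P3 10-12 | P5 12-16 | P6 16-23 | P1 23-31 | P4 31-40 |
Completion: P0=7  P1=31  P2=2  P3=12  P4=40  P5=16  P6=23  P7=10

P6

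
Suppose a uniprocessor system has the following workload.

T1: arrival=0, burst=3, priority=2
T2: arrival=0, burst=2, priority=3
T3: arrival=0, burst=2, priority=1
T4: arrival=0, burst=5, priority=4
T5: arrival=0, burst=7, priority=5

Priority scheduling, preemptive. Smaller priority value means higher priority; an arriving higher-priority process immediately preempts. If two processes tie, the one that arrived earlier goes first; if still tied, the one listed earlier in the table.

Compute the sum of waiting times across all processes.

26

Timeline: | T3 0-2 | T1 2-5 | T2 5-7 | T4 7-12 | T5 12-19 |
Completion: T1=5  T2=7  T3=2  T4=12  T5=19
Waiting = turnaround − burst: T1=2, T2=5, T3=0, T4=7, T5=12
Total waiting = 2 + 5 + 0 + 7 + 12 = 26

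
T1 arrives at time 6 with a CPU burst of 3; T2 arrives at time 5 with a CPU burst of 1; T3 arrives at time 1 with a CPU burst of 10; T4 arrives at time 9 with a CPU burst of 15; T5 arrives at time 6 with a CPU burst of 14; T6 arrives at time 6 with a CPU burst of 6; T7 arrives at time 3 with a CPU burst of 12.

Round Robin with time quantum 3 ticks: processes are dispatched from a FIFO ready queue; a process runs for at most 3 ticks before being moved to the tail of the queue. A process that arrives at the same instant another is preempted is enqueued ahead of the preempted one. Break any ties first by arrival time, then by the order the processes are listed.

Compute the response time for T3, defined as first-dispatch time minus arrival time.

0

Timeline: | idle 0-1 | T3 1-4 | T7 4-7 | T3 7-10 | T2 10-11 | T1 11-14 | T5 14-17 | T6 17-20 | T7 20-23 | T4 23-26 | T3 26-29 | T5 29-32 | T6 32-35 | T7 35-38 | T4 38-41 | T3 41-42 | T5 42-45 | T7 45-48 | T4 48-51 | T5 51-54 | T4 54-57 | T5 57-59 | T4 59-62 |
Completion: T1=14  T2=11  T3=42  T4=62  T5=59  T6=35  T7=48
Turnaround (C−A): T1=8  T2=6  T3=41  T4=53  T5=53  T6=29  T7=45
Response(T3) = first start − arrival = 1 − 1 = 0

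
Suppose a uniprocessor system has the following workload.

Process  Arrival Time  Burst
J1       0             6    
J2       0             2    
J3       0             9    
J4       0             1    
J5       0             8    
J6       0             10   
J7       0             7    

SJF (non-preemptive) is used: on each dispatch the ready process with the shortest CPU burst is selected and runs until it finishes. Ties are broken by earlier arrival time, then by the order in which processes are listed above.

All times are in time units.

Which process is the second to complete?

J2

Timeline: | J4 0-1 | J2 1-3 | J1 3-9 | J7 9-16 | J5 16-24 | J3 24-33 | J6 33-43 |
Completion: J1=9  J2=3  J3=33  J4=1  J5=24  J6=43  J7=16
Turnaround (C−A): J1=9  J2=3  J3=33  J4=1  J5=24  J6=43  J7=16
Finish order: J4 → J2 → J1 → J7 → J5 → J3 → J6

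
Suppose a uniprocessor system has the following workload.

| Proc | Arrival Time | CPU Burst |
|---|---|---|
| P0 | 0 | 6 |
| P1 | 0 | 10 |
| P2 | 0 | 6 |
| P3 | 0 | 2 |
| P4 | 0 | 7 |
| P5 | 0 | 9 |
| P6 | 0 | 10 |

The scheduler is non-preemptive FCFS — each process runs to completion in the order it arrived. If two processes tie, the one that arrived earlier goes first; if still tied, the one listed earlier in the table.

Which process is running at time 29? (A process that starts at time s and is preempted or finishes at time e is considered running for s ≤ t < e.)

Timeline: | P0 0-6 | P1 6-16 | P2 16-22 | P3 22-24 | P4 24-31 | P5 31-40 | P6 40-50 |
Completion: P0=6  P1=16  P2=22  P3=24  P4=31  P5=40  P6=50

P4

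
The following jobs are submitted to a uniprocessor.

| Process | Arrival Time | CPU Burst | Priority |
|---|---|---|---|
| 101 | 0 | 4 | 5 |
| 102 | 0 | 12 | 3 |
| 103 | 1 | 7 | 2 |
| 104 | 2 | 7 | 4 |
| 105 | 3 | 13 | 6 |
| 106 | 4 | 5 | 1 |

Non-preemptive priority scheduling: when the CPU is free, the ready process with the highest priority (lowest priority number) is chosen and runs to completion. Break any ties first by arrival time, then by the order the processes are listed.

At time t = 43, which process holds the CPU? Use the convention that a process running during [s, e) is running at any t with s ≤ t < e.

105

Timeline: | 102 0-12 | 106 12-17 | 103 17-24 | 104 24-31 | 101 31-35 | 105 35-48 |
Completion: 101=35  102=12  103=24  104=31  105=48  106=17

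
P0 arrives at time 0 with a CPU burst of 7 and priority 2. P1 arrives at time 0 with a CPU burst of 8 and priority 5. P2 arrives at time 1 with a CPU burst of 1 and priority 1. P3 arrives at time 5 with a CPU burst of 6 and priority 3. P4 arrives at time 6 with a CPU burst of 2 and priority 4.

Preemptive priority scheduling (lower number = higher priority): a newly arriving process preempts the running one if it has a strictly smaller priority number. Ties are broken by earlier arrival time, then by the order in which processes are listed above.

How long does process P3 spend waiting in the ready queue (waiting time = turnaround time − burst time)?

3

Gantt: | P0 0-1 | P2 1-2 | P0 2-8 | P3 8-14 | P4 14-16 | P1 16-24 |
Completion: P0=8  P1=24  P2=2  P3=14  P4=16
Waiting(P3) = turnaround − burst = 9 − 6 = 3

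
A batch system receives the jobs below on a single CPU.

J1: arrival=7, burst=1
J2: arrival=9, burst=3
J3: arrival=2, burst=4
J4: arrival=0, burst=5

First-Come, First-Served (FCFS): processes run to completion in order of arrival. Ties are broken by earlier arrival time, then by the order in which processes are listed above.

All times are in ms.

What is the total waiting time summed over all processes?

Gantt: | J4 0-5 | J3 5-9 | J1 9-10 | J2 10-13 |
Completion: J1=10  J2=13  J3=9  J4=5
Waiting = turnaround − burst: J1=2, J2=1, J3=3, J4=0
Total waiting = 2 + 1 + 3 + 0 = 6

6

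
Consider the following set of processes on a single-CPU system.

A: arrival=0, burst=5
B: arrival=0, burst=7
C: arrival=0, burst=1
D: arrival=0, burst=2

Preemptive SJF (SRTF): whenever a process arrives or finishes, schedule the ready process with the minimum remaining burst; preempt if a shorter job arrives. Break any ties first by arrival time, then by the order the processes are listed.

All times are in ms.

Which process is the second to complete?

Schedule: | C 0-1 | D 1-3 | A 3-8 | B 8-15 |
Completion: A=8  B=15  C=1  D=3
Turnaround (C−A): A=8  B=15  C=1  D=3
Finish order: C → D → A → B

D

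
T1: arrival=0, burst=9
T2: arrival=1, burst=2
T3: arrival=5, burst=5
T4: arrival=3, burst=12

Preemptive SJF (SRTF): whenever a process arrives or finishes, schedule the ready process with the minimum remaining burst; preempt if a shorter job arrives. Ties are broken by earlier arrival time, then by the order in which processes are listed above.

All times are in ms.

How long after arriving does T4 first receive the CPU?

13

Timeline: | T1 0-1 | T2 1-3 | T1 3-5 | T3 5-10 | T1 10-16 | T4 16-28 |
Completion: T1=16  T2=3  T3=10  T4=28
Turnaround (C−A): T1=16  T2=2  T3=5  T4=25
Response(T4) = first start − arrival = 16 − 3 = 13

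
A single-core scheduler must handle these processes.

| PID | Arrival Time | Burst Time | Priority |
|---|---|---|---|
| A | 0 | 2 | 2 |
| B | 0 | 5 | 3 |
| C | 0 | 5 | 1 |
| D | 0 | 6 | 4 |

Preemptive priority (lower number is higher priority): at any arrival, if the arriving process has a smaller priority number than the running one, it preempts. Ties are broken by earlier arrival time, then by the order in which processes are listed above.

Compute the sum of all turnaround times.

42

Schedule: | C 0-5 | A 5-7 | B 7-12 | D 12-18 |
Completion: A=7  B=12  C=5  D=18
Turnaround (C−A): A=7  B=12  C=5  D=18
Turnaround = completion − arrival: A=7, B=12, C=5, D=18
Total turnaround = 7 + 12 + 5 + 18 = 42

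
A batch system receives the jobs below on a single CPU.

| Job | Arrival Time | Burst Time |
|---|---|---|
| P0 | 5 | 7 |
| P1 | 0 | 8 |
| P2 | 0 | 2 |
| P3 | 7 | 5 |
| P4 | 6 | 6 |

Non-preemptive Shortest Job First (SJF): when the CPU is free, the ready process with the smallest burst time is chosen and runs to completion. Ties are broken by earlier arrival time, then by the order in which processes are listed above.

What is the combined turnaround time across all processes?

58

Timeline: | P2 0-2 | P1 2-10 | P3 10-15 | P4 15-21 | P0 21-28 |
Completion: P0=28  P1=10  P2=2  P3=15  P4=21
Turnaround (C−A): P0=23  P1=10  P2=2  P3=8  P4=15
Turnaround = completion − arrival: P0=23, P1=10, P2=2, P3=8, P4=15
Total turnaround = 23 + 10 + 2 + 8 + 15 = 58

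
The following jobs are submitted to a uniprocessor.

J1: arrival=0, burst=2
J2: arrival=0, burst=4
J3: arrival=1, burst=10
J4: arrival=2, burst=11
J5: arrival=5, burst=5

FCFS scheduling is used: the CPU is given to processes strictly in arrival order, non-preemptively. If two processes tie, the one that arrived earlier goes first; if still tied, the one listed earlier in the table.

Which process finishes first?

J1

Timeline: | J1 0-2 | J2 2-6 | J3 6-16 | J4 16-27 | J5 27-32 |
Completion: J1=2  J2=6  J3=16  J4=27  J5=32
Turnaround (C−A): J1=2  J2=6  J3=15  J4=25  J5=27
Finish order: J1 → J2 → J3 → J4 → J5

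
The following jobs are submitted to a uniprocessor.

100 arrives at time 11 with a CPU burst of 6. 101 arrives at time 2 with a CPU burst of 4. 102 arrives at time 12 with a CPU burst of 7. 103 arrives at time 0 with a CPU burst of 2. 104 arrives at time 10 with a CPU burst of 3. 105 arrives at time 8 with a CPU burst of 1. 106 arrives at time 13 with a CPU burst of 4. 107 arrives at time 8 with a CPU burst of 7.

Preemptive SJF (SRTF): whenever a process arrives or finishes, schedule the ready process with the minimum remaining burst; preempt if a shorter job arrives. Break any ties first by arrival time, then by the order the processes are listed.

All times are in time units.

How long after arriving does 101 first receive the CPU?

0

Timeline: | 103 0-2 | 101 2-6 | idle 6-8 | 105 8-9 | 107 9-10 | 104 10-13 | 106 13-17 | 107 17-23 | 100 23-29 | 102 29-36 |
Completion: 100=29  101=6  102=36  103=2  104=13  105=9  106=17  107=23
Turnaround (C−A): 100=18  101=4  102=24  103=2  104=3  105=1  106=4  107=15
Response(101) = first start − arrival = 2 − 2 = 0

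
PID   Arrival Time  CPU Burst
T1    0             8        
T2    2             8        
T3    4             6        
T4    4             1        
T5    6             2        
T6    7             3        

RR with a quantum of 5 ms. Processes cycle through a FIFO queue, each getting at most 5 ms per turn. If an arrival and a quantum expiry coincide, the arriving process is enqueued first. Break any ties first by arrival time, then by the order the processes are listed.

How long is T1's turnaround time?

19

Gantt: | T1 0-5 | T2 5-10 | T3 10-15 | T4 15-16 | T1 16-19 | T5 19-21 | T6 21-24 | T2 24-27 | T3 27-28 |
Completion: T1=19  T2=27  T3=28  T4=16  T5=21  T6=24
Turnaround (C−A): T1=19  T2=25  T3=24  T4=12  T5=15  T6=17
Turnaround(T1) = completion − arrival = 19 − 0 = 19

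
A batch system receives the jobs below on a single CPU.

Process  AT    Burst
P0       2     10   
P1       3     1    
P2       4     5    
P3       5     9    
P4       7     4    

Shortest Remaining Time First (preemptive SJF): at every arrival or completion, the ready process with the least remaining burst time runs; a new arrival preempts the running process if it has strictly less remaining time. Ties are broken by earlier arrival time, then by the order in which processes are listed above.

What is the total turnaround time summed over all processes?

58

Schedule: | idle 0-2 | P0 2-3 | P1 3-4 | P2 4-9 | P4 9-13 | P0 13-22 | P3 22-31 |
Completion: P0=22  P1=4  P2=9  P3=31  P4=13
Turnaround (C−A): P0=20  P1=1  P2=5  P3=26  P4=6
Turnaround = completion − arrival: P0=20, P1=1, P2=5, P3=26, P4=6
Total turnaround = 20 + 1 + 5 + 26 + 6 = 58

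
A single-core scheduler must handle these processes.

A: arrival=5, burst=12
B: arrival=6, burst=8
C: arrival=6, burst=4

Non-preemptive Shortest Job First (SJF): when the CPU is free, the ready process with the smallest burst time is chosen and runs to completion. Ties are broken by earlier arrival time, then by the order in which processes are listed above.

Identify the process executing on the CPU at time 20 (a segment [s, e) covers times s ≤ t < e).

Timeline: | idle 0-5 | A 5-17 | C 17-21 | B 21-29 |
Completion: A=17  B=29  C=21
Turnaround (C−A): A=12  B=23  C=15

C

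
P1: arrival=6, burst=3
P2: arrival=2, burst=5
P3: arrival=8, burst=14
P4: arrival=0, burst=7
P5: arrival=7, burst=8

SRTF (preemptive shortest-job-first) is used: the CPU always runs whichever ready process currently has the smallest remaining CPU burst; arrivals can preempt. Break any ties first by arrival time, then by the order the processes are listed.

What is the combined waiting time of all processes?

Gantt: | P4 0-7 | P1 7-10 | P2 10-15 | P5 15-23 | P3 23-37 |
Completion: P1=10  P2=15  P3=37  P4=7  P5=23
Turnaround (C−A): P1=4  P2=13  P3=29  P4=7  P5=16
Waiting = turnaround − burst: P1=1, P2=8, P3=15, P4=0, P5=8
Total waiting = 1 + 8 + 15 + 0 + 8 = 32

32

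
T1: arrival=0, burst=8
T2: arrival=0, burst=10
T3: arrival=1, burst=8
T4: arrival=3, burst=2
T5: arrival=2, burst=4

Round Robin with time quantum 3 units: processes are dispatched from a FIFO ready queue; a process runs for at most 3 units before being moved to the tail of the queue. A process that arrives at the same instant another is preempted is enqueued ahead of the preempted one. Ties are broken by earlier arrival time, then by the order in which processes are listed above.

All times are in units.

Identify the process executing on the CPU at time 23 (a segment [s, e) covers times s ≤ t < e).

Timeline: | T1 0-3 | T2 3-6 | T3 6-9 | T5 9-12 | T4 12-14 | T1 14-17 | T2 17-20 | T3 20-23 | T5 23-24 | T1 24-26 | T2 26-29 | T3 29-31 | T2 31-32 |
Completion: T1=26  T2=32  T3=31  T4=14  T5=24

T5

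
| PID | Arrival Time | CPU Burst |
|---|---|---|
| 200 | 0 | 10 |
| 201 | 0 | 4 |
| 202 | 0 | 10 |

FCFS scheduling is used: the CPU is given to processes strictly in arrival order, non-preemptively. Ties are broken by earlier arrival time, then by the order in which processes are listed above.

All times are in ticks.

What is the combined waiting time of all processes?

24

Gantt: | 200 0-10 | 201 10-14 | 202 14-24 |
Completion: 200=10  201=14  202=24
Turnaround (C−A): 200=10  201=14  202=24
Waiting = turnaround − burst: 200=0, 201=10, 202=14
Total waiting = 0 + 10 + 14 = 24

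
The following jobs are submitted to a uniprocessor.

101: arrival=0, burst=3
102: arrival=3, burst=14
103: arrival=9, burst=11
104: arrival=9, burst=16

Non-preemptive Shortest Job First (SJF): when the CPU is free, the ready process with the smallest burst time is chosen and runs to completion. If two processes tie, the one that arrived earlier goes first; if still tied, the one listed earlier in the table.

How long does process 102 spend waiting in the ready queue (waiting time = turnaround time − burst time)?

Timeline: | 101 0-3 | 102 3-17 | 103 17-28 | 104 28-44 |
Completion: 101=3  102=17  103=28  104=44
Waiting(102) = turnaround − burst = 14 − 14 = 0

0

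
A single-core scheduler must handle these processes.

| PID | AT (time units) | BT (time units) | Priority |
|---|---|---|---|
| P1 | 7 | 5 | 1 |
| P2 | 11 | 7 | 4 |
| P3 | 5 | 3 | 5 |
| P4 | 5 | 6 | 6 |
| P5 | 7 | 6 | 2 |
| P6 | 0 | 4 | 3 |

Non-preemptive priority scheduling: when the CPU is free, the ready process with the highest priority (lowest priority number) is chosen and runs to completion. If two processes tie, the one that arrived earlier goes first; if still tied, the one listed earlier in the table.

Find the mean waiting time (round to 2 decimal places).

6.00

Gantt: | P6 0-4 | idle 4-5 | P3 5-8 | P1 8-13 | P5 13-19 | P2 19-26 | P4 26-32 |
Completion: P1=13  P2=26  P3=8  P4=32  P5=19  P6=4
Waiting times: P1=1, P2=8, P3=0, P4=21, P5=6, P6=0
Average waiting = (1+8+0+21+6+0) / 6 = 36/6 = 6.00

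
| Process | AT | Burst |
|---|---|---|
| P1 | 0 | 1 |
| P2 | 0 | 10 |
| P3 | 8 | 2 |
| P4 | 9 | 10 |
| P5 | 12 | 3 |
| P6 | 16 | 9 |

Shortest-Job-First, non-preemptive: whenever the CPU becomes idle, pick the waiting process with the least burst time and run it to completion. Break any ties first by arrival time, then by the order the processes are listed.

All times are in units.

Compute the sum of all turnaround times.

Gantt: | P1 0-1 | P2 1-11 | P3 11-13 | P5 13-16 | P6 16-25 | P4 25-35 |
Completion: P1=1  P2=11  P3=13  P4=35  P5=16  P6=25
Turnaround (C−A): P1=1  P2=11  P3=5  P4=26  P5=4  P6=9
Turnaround = completion − arrival: P1=1, P2=11, P3=5, P4=26, P5=4, P6=9
Total turnaround = 1 + 11 + 5 + 26 + 4 + 9 = 56

56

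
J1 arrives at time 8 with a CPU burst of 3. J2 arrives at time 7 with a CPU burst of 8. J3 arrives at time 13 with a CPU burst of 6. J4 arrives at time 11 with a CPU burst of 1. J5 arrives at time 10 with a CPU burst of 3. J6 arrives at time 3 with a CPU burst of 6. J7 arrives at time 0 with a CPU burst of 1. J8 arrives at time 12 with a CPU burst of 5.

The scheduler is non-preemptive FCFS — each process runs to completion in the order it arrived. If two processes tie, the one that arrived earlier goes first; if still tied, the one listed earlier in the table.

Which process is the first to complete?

Schedule: | J7 0-1 | idle 1-3 | J6 3-9 | J2 9-17 | J1 17-20 | J5 20-23 | J4 23-24 | J8 24-29 | J3 29-35 |
Completion: J1=20  J2=17  J3=35  J4=24  J5=23  J6=9  J7=1  J8=29
Turnaround (C−A): J1=12  J2=10  J3=22  J4=13  J5=13  J6=6  J7=1  J8=17
Finish order: J7 → J6 → J2 → J1 → J5 → J4 → J8 → J3

J7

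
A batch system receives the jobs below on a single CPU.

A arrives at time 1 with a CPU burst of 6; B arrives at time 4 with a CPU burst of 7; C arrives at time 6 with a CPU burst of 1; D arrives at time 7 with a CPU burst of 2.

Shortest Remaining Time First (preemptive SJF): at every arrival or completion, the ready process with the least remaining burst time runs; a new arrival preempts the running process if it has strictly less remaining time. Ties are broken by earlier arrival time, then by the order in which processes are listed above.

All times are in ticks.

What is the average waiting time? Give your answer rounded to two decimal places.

2.00

Schedule: | idle 0-1 | A 1-7 | C 7-8 | D 8-10 | B 10-17 |
Completion: A=7  B=17  C=8  D=10
Turnaround (C−A): A=6  B=13  C=2  D=3
Waiting times: A=0, B=6, C=1, D=1
Average waiting = (0+6+1+1) / 4 = 8/4 = 2.00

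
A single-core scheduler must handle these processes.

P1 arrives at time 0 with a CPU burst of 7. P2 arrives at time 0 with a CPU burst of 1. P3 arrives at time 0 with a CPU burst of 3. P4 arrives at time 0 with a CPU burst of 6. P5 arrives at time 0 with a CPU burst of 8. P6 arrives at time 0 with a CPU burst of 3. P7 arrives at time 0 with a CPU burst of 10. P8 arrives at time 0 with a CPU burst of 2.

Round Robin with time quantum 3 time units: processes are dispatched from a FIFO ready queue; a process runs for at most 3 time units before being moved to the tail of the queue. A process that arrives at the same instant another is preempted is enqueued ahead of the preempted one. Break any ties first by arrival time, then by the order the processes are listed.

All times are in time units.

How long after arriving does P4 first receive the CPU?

7

Timeline: | P1 0-3 | P2 3-4 | P3 4-7 | P4 7-10 | P5 10-13 | P6 13-16 | P7 16-19 | P8 19-21 | P1 21-24 | P4 24-27 | P5 27-30 | P7 30-33 | P1 33-34 | P5 34-36 | P7 36-40 |
Completion: P1=34  P2=4  P3=7  P4=27  P5=36  P6=16  P7=40  P8=21
Response(P4) = first start − arrival = 7 − 0 = 7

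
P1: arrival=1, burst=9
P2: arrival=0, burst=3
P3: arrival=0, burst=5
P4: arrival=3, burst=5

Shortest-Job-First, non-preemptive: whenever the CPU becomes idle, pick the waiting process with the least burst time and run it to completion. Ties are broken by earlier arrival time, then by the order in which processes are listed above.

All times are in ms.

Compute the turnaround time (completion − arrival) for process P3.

8

Gantt: | P2 0-3 | P3 3-8 | P4 8-13 | P1 13-22 |
Completion: P1=22  P2=3  P3=8  P4=13
Turnaround(P3) = completion − arrival = 8 − 0 = 8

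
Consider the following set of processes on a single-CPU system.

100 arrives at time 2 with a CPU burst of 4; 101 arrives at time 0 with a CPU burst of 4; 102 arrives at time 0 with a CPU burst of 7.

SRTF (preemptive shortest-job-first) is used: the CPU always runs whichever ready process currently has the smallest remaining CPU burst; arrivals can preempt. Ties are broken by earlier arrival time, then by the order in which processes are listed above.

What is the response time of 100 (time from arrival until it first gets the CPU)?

2

Timeline: | 101 0-4 | 100 4-8 | 102 8-15 |
Completion: 100=8  101=4  102=15
Response(100) = first start − arrival = 4 − 2 = 2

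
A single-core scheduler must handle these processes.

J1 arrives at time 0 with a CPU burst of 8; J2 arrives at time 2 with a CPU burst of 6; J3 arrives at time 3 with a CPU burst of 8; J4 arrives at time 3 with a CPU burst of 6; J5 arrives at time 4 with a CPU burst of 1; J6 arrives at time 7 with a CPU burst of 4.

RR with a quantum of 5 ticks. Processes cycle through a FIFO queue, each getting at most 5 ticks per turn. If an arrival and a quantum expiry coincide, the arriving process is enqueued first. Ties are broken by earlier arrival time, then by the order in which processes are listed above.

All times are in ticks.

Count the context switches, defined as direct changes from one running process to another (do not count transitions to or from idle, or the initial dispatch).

9

Timeline: | J1 0-5 | J2 5-10 | J3 10-15 | J4 15-20 | J5 20-21 | J1 21-24 | J6 24-28 | J2 28-29 | J3 29-32 | J4 32-33 |
Completion: J1=24  J2=29  J3=32  J4=33  J5=21  J6=28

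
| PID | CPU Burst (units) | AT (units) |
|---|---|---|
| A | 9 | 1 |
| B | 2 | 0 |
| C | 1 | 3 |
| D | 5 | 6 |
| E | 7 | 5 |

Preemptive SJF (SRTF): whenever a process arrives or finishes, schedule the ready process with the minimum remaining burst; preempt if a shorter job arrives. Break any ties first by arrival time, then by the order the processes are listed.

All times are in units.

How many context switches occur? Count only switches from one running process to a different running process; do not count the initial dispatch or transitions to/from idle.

Schedule: | B 0-2 | A 2-3 | C 3-4 | A 4-6 | D 6-11 | A 11-17 | E 17-24 |
Completion: A=17  B=2  C=4  D=11  E=24

6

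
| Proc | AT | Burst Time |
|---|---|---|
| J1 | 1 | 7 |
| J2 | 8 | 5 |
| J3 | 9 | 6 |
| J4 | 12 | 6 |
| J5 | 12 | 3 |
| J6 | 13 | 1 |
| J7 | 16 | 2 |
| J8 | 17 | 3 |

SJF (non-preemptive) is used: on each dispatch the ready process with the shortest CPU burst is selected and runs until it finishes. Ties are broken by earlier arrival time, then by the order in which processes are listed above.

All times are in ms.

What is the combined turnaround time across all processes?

Timeline: | idle 0-1 | J1 1-8 | J2 8-13 | J6 13-14 | J5 14-17 | J7 17-19 | J8 19-22 | J3 22-28 | J4 28-34 |
Completion: J1=8  J2=13  J3=28  J4=34  J5=17  J6=14  J7=19  J8=22
Turnaround (C−A): J1=7  J2=5  J3=19  J4=22  J5=5  J6=1  J7=3  J8=5
Turnaround = completion − arrival: J1=7, J2=5, J3=19, J4=22, J5=5, J6=1, J7=3, J8=5
Total turnaround = 7 + 5 + 19 + 22 + 5 + 1 + 3 + 5 = 67

67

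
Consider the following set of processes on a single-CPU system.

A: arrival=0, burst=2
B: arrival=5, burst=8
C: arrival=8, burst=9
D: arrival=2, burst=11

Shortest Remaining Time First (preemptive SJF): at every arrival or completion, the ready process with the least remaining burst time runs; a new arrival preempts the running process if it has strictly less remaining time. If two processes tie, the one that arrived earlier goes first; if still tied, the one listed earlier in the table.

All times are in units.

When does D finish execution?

13

Schedule: | A 0-2 | D 2-13 | B 13-21 | C 21-30 |
Completion: A=2  B=21  C=30  D=13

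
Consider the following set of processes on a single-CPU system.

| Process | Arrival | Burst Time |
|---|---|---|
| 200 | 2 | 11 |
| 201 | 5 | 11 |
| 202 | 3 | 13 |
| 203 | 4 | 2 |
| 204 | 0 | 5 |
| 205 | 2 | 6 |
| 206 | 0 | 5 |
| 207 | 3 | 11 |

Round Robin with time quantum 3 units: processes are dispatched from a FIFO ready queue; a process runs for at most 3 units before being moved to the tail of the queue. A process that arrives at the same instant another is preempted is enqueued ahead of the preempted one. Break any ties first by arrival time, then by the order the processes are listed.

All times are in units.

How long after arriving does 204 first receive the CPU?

Gantt: | 204 0-3 | 206 3-6 | 200 6-9 | 205 9-12 | 202 12-15 | 207 15-18 | 204 18-20 | 203 20-22 | 201 22-25 | 206 25-27 | 200 27-30 | 205 30-33 | 202 33-36 | 207 36-39 | 201 39-42 | 200 42-45 | 202 45-48 | 207 48-51 | 201 51-54 | 200 54-56 | 202 56-59 | 207 59-61 | 201 61-63 | 202 63-64 |
Completion: 200=56  201=63  202=64  203=22  204=20  205=33  206=27  207=61
Turnaround (C−A): 200=54  201=58  202=61  203=18  204=20  205=31  206=27  207=58
Response(204) = first start − arrival = 0 − 0 = 0

0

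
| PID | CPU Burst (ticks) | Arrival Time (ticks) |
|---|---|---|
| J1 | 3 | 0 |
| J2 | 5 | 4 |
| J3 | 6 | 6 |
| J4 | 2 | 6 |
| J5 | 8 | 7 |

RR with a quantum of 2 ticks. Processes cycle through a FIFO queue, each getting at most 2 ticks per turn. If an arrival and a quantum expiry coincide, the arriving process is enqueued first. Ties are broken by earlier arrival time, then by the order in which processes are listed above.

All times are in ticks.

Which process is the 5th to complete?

Schedule: | J1 0-3 | idle 3-4 | J2 4-6 | J3 6-8 | J4 8-10 | J2 10-12 | J5 12-14 | J3 14-16 | J2 16-17 | J5 17-19 | J3 19-21 | J5 21-25 |
Completion: J1=3  J2=17  J3=21  J4=10  J5=25
Turnaround (C−A): J1=3  J2=13  J3=15  J4=4  J5=18
Finish order: J1 → J4 → J2 → J3 → J5

J5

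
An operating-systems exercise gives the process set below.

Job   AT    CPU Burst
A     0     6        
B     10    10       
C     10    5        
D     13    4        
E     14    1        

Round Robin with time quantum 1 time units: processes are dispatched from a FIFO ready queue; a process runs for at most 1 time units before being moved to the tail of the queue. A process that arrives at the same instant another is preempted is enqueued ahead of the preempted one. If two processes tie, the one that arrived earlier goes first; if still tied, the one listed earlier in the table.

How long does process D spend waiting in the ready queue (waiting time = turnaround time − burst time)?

8

Gantt: | A 0-6 | idle 6-10 | B 10-11 | C 11-12 | B 12-13 | C 13-14 | D 14-15 | B 15-16 | E 16-17 | C 17-18 | D 18-19 | B 19-20 | C 20-21 | D 21-22 | B 22-23 | C 23-24 | D 24-25 | B 25-30 |
Completion: A=6  B=30  C=24  D=25  E=17
Waiting(D) = turnaround − burst = 12 − 4 = 8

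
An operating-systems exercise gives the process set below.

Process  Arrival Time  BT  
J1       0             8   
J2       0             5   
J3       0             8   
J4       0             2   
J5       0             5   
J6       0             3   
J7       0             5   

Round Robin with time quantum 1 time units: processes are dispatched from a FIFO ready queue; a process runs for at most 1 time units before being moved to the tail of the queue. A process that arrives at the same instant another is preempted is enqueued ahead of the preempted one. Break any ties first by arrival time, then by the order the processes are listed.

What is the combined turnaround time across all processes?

Gantt: | J1 0-1 | J2 1-2 | J3 2-3 | J4 3-4 | J5 4-5 | J6 5-6 | J7 6-7 | J1 7-8 | J2 8-9 | J3 9-10 | J4 10-11 | J5 11-12 | J6 12-13 | J7 13-14 | J1 14-15 | J2 15-16 | J3 16-17 | J5 17-18 | J6 18-19 | J7 19-20 | J1 20-21 | J2 21-22 | J3 22-23 | J5 23-24 | J7 24-25 | J1 25-26 | J2 26-27 | J3 27-28 | J5 28-29 | J7 29-30 | J1 30-31 | J3 31-32 | J1 32-33 | J3 33-34 | J1 34-35 | J3 35-36 |
Completion: J1=35  J2=27  J3=36  J4=11  J5=29  J6=19  J7=30
Turnaround = completion − arrival: J1=35, J2=27, J3=36, J4=11, J5=29, J6=19, J7=30
Total turnaround = 35 + 27 + 36 + 11 + 29 + 19 + 30 = 187

187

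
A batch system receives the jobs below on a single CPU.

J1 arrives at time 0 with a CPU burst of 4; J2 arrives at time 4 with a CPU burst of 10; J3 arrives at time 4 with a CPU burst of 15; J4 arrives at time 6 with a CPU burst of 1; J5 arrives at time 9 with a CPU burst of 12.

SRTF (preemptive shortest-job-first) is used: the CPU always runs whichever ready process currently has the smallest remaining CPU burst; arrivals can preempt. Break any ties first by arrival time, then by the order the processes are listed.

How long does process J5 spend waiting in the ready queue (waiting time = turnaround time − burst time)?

6

Gantt: | J1 0-4 | J2 4-6 | J4 6-7 | J2 7-15 | J5 15-27 | J3 27-42 |
Completion: J1=4  J2=15  J3=42  J4=7  J5=27
Waiting(J5) = turnaround − burst = 18 − 12 = 6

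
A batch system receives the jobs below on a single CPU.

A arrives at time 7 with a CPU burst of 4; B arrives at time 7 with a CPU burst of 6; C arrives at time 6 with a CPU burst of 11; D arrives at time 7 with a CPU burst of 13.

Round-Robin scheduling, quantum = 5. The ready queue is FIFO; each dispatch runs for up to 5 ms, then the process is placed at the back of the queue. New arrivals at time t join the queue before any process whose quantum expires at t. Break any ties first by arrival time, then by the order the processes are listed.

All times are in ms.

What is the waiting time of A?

Timeline: | idle 0-6 | C 6-11 | A 11-15 | B 15-20 | D 20-25 | C 25-30 | B 30-31 | D 31-36 | C 36-37 | D 37-40 |
Completion: A=15  B=31  C=37  D=40
Turnaround (C−A): A=8  B=24  C=31  D=33
Waiting(A) = turnaround − burst = 8 − 4 = 4

4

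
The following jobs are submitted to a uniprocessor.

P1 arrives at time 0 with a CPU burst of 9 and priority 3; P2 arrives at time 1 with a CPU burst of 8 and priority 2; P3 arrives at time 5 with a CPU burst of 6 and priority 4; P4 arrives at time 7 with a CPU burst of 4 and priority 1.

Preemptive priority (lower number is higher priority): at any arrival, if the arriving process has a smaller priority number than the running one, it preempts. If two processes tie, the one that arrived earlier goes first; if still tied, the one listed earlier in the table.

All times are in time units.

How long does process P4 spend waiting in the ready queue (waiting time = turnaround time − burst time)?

0

Timeline: | P1 0-1 | P2 1-7 | P4 7-11 | P2 11-13 | P1 13-21 | P3 21-27 |
Completion: P1=21  P2=13  P3=27  P4=11
Waiting(P4) = turnaround − burst = 4 − 4 = 0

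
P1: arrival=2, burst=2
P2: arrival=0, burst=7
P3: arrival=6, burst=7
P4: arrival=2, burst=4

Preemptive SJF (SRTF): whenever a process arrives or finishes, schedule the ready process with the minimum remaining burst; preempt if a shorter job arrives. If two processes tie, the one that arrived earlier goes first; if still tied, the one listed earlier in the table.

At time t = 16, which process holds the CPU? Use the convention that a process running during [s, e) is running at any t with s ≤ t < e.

Timeline: | P2 0-2 | P1 2-4 | P4 4-8 | P2 8-13 | P3 13-20 |
Completion: P1=4  P2=13  P3=20  P4=8
Turnaround (C−A): P1=2  P2=13  P3=14  P4=6

P3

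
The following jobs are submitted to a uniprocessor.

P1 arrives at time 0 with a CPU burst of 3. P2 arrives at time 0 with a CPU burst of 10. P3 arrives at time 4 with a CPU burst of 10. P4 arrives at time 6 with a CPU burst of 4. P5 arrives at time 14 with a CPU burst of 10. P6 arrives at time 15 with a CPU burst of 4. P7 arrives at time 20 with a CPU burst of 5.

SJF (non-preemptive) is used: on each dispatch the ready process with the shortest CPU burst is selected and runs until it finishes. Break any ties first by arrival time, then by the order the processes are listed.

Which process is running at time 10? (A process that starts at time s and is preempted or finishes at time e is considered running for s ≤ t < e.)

Timeline: | P1 0-3 | P2 3-13 | P4 13-17 | P6 17-21 | P7 21-26 | P3 26-36 | P5 36-46 |
Completion: P1=3  P2=13  P3=36  P4=17  P5=46  P6=21  P7=26
Turnaround (C−A): P1=3  P2=13  P3=32  P4=11  P5=32  P6=6  P7=6

P2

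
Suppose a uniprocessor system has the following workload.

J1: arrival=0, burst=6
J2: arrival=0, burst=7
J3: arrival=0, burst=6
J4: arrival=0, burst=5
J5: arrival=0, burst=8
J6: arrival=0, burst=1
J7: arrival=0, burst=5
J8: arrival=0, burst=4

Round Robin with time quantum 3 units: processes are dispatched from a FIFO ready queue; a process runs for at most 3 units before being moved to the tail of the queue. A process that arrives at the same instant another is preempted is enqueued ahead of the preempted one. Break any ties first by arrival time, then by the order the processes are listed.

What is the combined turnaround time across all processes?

264

Gantt: | J1 0-3 | J2 3-6 | J3 6-9 | J4 9-12 | J5 12-15 | J6 15-16 | J7 16-19 | J8 19-22 | J1 22-25 | J2 25-28 | J3 28-31 | J4 31-33 | J5 33-36 | J7 36-38 | J8 38-39 | J2 39-40 | J5 40-42 |
Completion: J1=25  J2=40  J3=31  J4=33  J5=42  J6=16  J7=38  J8=39
Turnaround (C−A): J1=25  J2=40  J3=31  J4=33  J5=42  J6=16  J7=38  J8=39
Turnaround = completion − arrival: J1=25, J2=40, J3=31, J4=33, J5=42, J6=16, J7=38, J8=39
Total turnaround = 25 + 40 + 31 + 33 + 42 + 16 + 38 + 39 = 264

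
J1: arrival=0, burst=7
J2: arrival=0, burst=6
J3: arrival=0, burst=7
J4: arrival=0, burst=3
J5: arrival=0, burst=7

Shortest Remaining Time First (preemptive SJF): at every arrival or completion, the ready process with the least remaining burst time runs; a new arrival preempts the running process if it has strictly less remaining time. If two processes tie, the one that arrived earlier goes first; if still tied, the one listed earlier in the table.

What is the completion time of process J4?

Timeline: | J4 0-3 | J2 3-9 | J1 9-16 | J3 16-23 | J5 23-30 |
Completion: J1=16  J2=9  J3=23  J4=3  J5=30
Turnaround (C−A): J1=16  J2=9  J3=23  J4=3  J5=30

3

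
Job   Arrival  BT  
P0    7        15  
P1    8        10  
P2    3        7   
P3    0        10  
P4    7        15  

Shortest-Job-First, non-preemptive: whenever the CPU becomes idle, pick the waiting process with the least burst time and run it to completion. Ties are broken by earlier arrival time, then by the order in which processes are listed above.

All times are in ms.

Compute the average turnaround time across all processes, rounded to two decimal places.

Gantt: | P3 0-10 | P2 10-17 | P1 17-27 | P0 27-42 | P4 42-57 |
Completion: P0=42  P1=27  P2=17  P3=10  P4=57
Turnaround (C−A): P0=35  P1=19  P2=14  P3=10  P4=50
Turnaround times: P0=35, P1=19, P2=14, P3=10, P4=50
Average turnaround = (35+19+14+10+50) / 5 = 128/5 = 25.60

25.60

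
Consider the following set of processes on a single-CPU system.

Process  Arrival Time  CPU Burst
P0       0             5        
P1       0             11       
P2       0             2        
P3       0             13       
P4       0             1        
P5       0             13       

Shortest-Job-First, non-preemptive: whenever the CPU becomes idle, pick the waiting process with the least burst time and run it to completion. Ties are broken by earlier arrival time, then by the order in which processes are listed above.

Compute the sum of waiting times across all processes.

Schedule: | P4 0-1 | P2 1-3 | P0 3-8 | P1 8-19 | P3 19-32 | P5 32-45 |
Completion: P0=8  P1=19  P2=3  P3=32  P4=1  P5=45
Turnaround (C−A): P0=8  P1=19  P2=3  P3=32  P4=1  P5=45
Waiting = turnaround − burst: P0=3, P1=8, P2=1, P3=19, P4=0, P5=32
Total waiting = 3 + 8 + 1 + 19 + 0 + 32 = 63

63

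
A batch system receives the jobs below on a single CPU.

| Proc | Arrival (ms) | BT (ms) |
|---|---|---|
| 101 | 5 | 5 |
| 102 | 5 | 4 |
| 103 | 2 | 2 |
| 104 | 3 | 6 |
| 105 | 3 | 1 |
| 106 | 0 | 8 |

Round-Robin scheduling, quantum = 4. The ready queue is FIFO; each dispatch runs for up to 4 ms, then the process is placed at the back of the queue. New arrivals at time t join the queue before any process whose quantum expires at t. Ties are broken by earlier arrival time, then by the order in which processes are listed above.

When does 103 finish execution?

Timeline: | 106 0-4 | 103 4-6 | 104 6-10 | 105 10-11 | 106 11-15 | 101 15-19 | 102 19-23 | 104 23-25 | 101 25-26 |
Completion: 101=26  102=23  103=6  104=25  105=11  106=15
Turnaround (C−A): 101=21  102=18  103=4  104=22  105=8  106=15

6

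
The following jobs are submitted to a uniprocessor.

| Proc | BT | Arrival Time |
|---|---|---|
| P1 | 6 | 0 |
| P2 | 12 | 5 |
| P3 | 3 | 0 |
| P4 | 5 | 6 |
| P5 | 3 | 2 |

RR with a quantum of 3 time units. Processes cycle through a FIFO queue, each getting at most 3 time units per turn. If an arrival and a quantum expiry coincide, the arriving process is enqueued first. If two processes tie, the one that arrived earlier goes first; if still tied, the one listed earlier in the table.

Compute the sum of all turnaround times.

66

Schedule: | P1 0-3 | P3 3-6 | P5 6-9 | P1 9-12 | P2 12-15 | P4 15-18 | P2 18-21 | P4 21-23 | P2 23-29 |
Completion: P1=12  P2=29  P3=6  P4=23  P5=9
Turnaround = completion − arrival: P1=12, P2=24, P3=6, P4=17, P5=7
Total turnaround = 12 + 24 + 6 + 17 + 7 = 66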